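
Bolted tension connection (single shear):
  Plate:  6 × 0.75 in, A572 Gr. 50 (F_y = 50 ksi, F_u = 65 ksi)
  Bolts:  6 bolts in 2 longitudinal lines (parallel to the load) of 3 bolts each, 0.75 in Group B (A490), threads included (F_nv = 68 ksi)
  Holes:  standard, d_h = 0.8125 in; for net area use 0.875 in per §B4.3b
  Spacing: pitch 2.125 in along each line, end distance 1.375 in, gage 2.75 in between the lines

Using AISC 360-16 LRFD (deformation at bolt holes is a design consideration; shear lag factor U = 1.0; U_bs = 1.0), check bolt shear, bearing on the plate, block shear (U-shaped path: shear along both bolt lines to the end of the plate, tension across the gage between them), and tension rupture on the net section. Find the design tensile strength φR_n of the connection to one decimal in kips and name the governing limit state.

Bolt shear: A_b = π(0.75)²/4 = 0.44179 in². φR_n = 0.75 × 68 × 0.44179 × 6 × 1 = 135.2 kips.
Bearing (0.75 in plate, F_u = 65 ksi): end bolts L_c = 1.375 − 0.8125/2 = 0.96875, R_n = min(1.2×0.96875×0.75×65, 2.4×0.75×0.75×65) = 56.672 kips/bolt; interior L_c = 2.125 − 0.8125 = 1.3125, R_n = 76.781 kips/bolt. φR_n = 0.75 × (2×56.672 + 4×76.781) = 315.4 kips.
Block shear: shear path 2×[1.375+2×2.125] = 2×5.625 in, A_gv = 8.4375, A_nv = 2×(5.625 − 2.5×0.875)×0.75 = 5.1563 in²; tension across gage: (2.75 − 1×0.875)×0.75 = 1.4063 in². R_n = min(0.6×65×5.1563, 0.6×50×8.4375) + 1.0×65×1.4063 = min(201.1, 253.13) + 91.41 = 292.51 kips. φR_n = 0.75 × 292.51 = 219.4 kips.
Tension rupture (net): A_n = (6 − 2×0.875)×0.75 = 3.1875 in² (U = 1.0, A_e = A_n). φR_n = 0.75 × 65 × 3.1875 = 155.4 kips.
Governing: min(135.2, 315.4, 219.4, 155.4) = 135.2 kips → bolt shear.

135.2 kips (bolt shear governs)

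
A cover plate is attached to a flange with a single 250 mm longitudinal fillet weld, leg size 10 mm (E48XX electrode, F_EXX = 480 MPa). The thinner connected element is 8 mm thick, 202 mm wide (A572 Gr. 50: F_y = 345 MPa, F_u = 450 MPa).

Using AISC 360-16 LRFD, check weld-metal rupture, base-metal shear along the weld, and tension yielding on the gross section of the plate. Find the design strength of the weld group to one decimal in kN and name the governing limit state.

381.8 kN (weld metal governs)

Weld metal: throat = 0.707×10 = 7.07 mm, L = 250 mm. φR_n = 0.75 × 0.6 × 480 × 7.07 × 250 = 381.8 kN.
Base metal shear (8 mm plate): yield φR_n = 1.0×0.6×345×8×250 = 414.0 kN; rupture φR_n = 0.75×0.6×450×8×250 = 405.0 kN; take 405.0 kN (rupture).
Tension yield (gross): A_g = 202×8 = 1616 mm². φR_n = 0.90 × 345 × 1616 = 501.8 kN.
Governing: min(381.8, 405.0, 501.8) = 381.8 kN → weld metal.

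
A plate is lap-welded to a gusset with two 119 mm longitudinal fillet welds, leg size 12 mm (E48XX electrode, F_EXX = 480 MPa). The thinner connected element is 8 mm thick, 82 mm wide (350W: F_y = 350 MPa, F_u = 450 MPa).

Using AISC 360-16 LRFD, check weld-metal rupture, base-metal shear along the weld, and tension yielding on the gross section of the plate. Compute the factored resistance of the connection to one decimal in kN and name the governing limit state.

Weld metal: throat = 0.707×12 = 8.484 mm, L = 2×119 = 238 mm. φR_n = 0.75 × 0.6 × 480 × 8.484 × 238 = 436.1 kN.
Base metal shear (8 mm plate): yield φR_n = 1.0×0.6×350×8×238 = 399.8 kN; rupture φR_n = 0.75×0.6×450×8×238 = 385.6 kN; take 385.6 kN (rupture).
Tension yield (gross): A_g = 82×8 = 656 mm². φR_n = 0.90 × 350 × 656 = 206.6 kN.
Governing: min(436.1, 385.6, 206.6) = 206.6 kN → gross-section yield.

206.6 kN (gross-section yield governs)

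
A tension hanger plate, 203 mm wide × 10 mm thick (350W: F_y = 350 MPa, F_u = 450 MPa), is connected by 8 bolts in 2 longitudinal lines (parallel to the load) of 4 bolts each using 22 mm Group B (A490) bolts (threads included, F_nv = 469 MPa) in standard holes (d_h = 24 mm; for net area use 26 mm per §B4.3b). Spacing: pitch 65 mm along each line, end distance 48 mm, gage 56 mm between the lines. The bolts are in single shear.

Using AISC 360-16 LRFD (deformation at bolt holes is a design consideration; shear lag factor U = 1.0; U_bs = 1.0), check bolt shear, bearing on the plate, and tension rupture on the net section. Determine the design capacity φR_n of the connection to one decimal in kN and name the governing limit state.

Bolt shear: A_b = π(22)²/4 = 380.13 mm². φR_n = 0.75 × 469 × 380.13 × 8 × 1 = 1069.7 kN.
Bearing (10 mm plate, F_u = 450 MPa): end bolts L_c = 48 − 24/2 = 36, R_n = min(1.2×36×10×450, 2.4×22×10×450) = 194.4 kN/bolt; interior L_c = 65 − 24 = 41, R_n = 221.4 kN/bolt. φR_n = 0.75 × (2×194.4 + 6×221.4) = 1287.9 kN.
Tension rupture (net): A_n = (203 − 2×26)×10 = 1510 mm² (U = 1.0, A_e = A_n). φR_n = 0.75 × 450 × 1510 = 509.6 kN.
Governing: min(1069.7, 1287.9, 509.6) = 509.6 kN → net-section rupture.

509.6 kN (net-section rupture governs)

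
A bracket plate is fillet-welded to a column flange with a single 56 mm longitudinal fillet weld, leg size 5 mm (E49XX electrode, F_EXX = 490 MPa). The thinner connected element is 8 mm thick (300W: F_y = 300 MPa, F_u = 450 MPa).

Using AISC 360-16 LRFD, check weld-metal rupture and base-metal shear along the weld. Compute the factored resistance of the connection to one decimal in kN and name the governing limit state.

Weld metal: throat = 0.707×5 = 3.535 mm, L = 56 mm. φR_n = 0.75 × 0.6 × 490 × 3.535 × 56 = 43.7 kN.
Base metal shear (8 mm plate): yield φR_n = 1.0×0.6×300×8×56 = 80.6 kN; rupture φR_n = 0.75×0.6×450×8×56 = 90.7 kN; take 80.6 kN (yield).
Governing: min(43.7, 80.6) = 43.7 kN → weld metal.

43.7 kN (weld metal governs)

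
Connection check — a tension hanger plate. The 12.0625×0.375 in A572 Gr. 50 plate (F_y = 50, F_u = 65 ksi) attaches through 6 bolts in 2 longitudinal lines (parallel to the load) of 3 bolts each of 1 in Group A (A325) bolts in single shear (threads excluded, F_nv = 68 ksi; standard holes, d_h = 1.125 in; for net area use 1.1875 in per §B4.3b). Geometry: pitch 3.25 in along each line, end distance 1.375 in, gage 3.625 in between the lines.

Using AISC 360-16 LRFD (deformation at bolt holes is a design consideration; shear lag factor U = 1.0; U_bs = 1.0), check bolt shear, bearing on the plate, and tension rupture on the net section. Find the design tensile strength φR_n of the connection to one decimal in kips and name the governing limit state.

177.1 kips (net-section rupture governs)

Bolt shear: A_b = π(1)²/4 = 0.7854 in². φR_n = 0.75 × 68 × 0.7854 × 6 × 1 = 240.3 kips.
Bearing (0.375 in plate, F_u = 65 ksi): end bolts L_c = 1.375 − 1.125/2 = 0.8125, R_n = min(1.2×0.8125×0.375×65, 2.4×1×0.375×65) = 23.766 kips/bolt; interior L_c = 3.25 − 1.125 = 2.125, R_n = 58.5 kips/bolt. φR_n = 0.75 × (2×23.766 + 4×58.5) = 211.1 kips.
Tension rupture (net): A_n = (12.0625 − 2×1.1875)×0.375 = 3.6328 in² (U = 1.0, A_e = A_n). φR_n = 0.75 × 65 × 3.6328 = 177.1 kips.
Governing: min(240.3, 211.1, 177.1) = 177.1 kips → net-section rupture.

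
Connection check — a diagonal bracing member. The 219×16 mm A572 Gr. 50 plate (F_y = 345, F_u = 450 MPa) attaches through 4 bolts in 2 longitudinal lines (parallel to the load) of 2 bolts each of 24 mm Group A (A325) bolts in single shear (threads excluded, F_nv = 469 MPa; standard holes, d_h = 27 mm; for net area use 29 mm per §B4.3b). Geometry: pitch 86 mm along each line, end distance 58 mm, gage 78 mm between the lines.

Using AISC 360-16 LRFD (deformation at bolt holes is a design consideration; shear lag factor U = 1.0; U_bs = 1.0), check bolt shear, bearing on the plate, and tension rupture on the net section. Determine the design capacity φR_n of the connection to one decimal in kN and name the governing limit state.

Bolt shear: A_b = π(24)²/4 = 452.39 mm². φR_n = 0.75 × 469 × 452.39 × 4 × 1 = 636.5 kN.
Bearing (16 mm plate, F_u = 450 MPa): end bolts L_c = 58 − 27/2 = 44.5, R_n = min(1.2×44.5×16×450, 2.4×24×16×450) = 384.48 kN/bolt; interior L_c = 86 − 27 = 59, R_n = 414.72 kN/bolt. φR_n = 0.75 × (2×384.48 + 2×414.72) = 1198.8 kN.
Tension rupture (net): A_n = (219 − 2×29)×16 = 2576 mm² (U = 1.0, A_e = A_n). φR_n = 0.75 × 450 × 2576 = 869.4 kN.
Governing: min(636.5, 1198.8, 869.4) = 636.5 kN → bolt shear.

636.5 kN (bolt shear governs)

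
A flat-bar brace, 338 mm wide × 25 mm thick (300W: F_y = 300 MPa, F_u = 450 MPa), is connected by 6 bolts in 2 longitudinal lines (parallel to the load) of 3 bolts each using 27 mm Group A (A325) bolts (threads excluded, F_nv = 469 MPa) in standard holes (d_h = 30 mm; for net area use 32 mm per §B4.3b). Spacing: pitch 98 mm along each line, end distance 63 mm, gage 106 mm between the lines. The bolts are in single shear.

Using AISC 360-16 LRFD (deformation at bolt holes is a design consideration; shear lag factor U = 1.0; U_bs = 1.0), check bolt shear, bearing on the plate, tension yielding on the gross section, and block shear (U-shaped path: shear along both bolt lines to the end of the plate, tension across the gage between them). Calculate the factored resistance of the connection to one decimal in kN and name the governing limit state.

Bolt shear: A_b = π(27)²/4 = 572.56 mm². φR_n = 0.75 × 469 × 572.56 × 6 × 1 = 1208.4 kN.
Bearing (25 mm plate, F_u = 450 MPa): end bolts L_c = 63 − 30/2 = 48, R_n = min(1.2×48×25×450, 2.4×27×25×450) = 648 kN/bolt; interior L_c = 98 − 30 = 68, R_n = 729 kN/bolt. φR_n = 0.75 × (2×648 + 4×729) = 3159.0 kN.
Tension yield (gross): A_g = 338×25 = 8450 mm². φR_n = 0.90 × 300 × 8450 = 2281.5 kN.
Block shear: shear path 2×[63+2×98] = 2×259 mm, A_gv = 12950, A_nv = 2×(259 − 2.5×32)×25 = 8950 mm²; tension across gage: (106 − 1×32)×25 = 1850 mm². R_n = min(0.6×450×8950, 0.6×300×12950) + 1.0×450×1850 = min(2416.5, 2331) + 832.5 = 3163.5 kN. φR_n = 0.75 × 3163.5 = 2372.6 kN.
Governing: min(1208.4, 3159.0, 2281.5, 2372.6) = 1208.4 kN → bolt shear.

1208.4 kN (bolt shear governs)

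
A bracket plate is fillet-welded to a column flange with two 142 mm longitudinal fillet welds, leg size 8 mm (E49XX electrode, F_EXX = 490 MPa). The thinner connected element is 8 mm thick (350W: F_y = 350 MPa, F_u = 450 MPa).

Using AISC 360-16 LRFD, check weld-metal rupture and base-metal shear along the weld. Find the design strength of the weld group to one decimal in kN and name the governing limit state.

354.2 kN (weld metal governs)

Weld metal: throat = 0.707×8 = 5.656 mm, L = 2×142 = 284 mm. φR_n = 0.75 × 0.6 × 490 × 5.656 × 284 = 354.2 kN.
Base metal shear (8 mm plate): yield φR_n = 1.0×0.6×350×8×284 = 477.1 kN; rupture φR_n = 0.75×0.6×450×8×284 = 460.1 kN; take 460.1 kN (rupture).
Governing: min(354.2, 460.1) = 354.2 kN → weld metal.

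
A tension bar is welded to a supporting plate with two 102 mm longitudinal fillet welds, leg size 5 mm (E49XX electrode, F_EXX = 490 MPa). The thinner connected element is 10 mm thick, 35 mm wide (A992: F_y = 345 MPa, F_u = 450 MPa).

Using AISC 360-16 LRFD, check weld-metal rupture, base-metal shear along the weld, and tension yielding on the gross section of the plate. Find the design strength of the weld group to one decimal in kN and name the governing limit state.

Weld metal: throat = 0.707×5 = 3.535 mm, L = 2×102 = 204 mm. φR_n = 0.75 × 0.6 × 490 × 3.535 × 204 = 159.0 kN.
Base metal shear (10 mm plate): yield φR_n = 1.0×0.6×345×10×204 = 422.3 kN; rupture φR_n = 0.75×0.6×450×10×204 = 413.1 kN; take 413.1 kN (rupture).
Tension yield (gross): A_g = 35×10 = 350 mm². φR_n = 0.90 × 345 × 350 = 108.7 kN.
Governing: min(159.0, 413.1, 108.7) = 108.7 kN → gross-section yield.

108.7 kN (gross-section yield governs)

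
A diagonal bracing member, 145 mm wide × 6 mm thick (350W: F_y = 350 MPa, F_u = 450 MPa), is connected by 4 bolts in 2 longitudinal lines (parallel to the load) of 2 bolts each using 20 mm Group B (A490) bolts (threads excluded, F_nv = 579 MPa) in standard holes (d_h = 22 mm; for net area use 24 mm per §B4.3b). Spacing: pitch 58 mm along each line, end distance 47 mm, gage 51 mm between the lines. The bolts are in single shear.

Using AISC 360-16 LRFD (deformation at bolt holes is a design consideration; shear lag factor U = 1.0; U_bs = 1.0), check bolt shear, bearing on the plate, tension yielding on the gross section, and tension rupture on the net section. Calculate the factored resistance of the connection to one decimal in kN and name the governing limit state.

Bolt shear: A_b = π(20)²/4 = 314.16 mm². φR_n = 0.75 × 579 × 314.16 × 4 × 1 = 545.7 kN.
Bearing (6 mm plate, F_u = 450 MPa): end bolts L_c = 47 − 22/2 = 36, R_n = min(1.2×36×6×450, 2.4×20×6×450) = 116.64 kN/bolt; interior L_c = 58 − 22 = 36, R_n = 116.64 kN/bolt. φR_n = 0.75 × (2×116.64 + 2×116.64) = 349.9 kN.
Tension yield (gross): A_g = 145×6 = 870 mm². φR_n = 0.90 × 350 × 870 = 274.1 kN.
Tension rupture (net): A_n = (145 − 2×24)×6 = 582 mm² (U = 1.0, A_e = A_n). φR_n = 0.75 × 450 × 582 = 196.4 kN.
Governing: min(545.7, 349.9, 274.1, 196.4) = 196.4 kN → net-section rupture.

196.4 kN (net-section rupture governs)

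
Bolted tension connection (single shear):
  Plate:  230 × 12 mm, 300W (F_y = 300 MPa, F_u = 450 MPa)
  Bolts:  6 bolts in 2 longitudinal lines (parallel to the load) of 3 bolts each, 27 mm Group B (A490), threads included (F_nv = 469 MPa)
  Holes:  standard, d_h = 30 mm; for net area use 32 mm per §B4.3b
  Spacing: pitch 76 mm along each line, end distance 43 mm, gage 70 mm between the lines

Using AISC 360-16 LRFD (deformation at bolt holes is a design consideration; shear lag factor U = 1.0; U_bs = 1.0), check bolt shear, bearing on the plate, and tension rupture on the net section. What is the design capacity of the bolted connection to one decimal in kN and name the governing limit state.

672.3 kN (net-section rupture governs)

Bolt shear: A_b = π(27)²/4 = 572.56 mm². φR_n = 0.75 × 469 × 572.56 × 6 × 1 = 1208.4 kN.
Bearing (12 mm plate, F_u = 450 MPa): end bolts L_c = 43 − 30/2 = 28, R_n = min(1.2×28×12×450, 2.4×27×12×450) = 181.44 kN/bolt; interior L_c = 76 − 30 = 46, R_n = 298.08 kN/bolt. φR_n = 0.75 × (2×181.44 + 4×298.08) = 1166.4 kN.
Tension rupture (net): A_n = (230 − 2×32)×12 = 1992 mm² (U = 1.0, A_e = A_n). φR_n = 0.75 × 450 × 1992 = 672.3 kN.
Governing: min(1208.4, 1166.4, 672.3) = 672.3 kN → net-section rupture.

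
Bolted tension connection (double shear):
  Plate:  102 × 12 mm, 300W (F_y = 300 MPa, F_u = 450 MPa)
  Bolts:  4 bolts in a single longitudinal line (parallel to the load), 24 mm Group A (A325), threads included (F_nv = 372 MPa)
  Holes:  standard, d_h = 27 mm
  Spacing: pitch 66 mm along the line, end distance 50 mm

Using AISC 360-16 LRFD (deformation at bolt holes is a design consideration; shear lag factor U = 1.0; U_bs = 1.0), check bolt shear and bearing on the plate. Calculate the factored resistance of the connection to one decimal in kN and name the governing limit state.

746.0 kN (bearing governs)

Bolt shear: A_b = π(24)²/4 = 452.39 mm². φR_n = 0.75 × 372 × 452.39 × 4 × 2 = 1009.7 kN.
Bearing (12 mm plate, F_u = 450 MPa): end bolts L_c = 50 − 27/2 = 36.5, R_n = min(1.2×36.5×12×450, 2.4×24×12×450) = 236.52 kN/bolt; interior L_c = 66 − 27 = 39, R_n = 252.72 kN/bolt. φR_n = 0.75 × (1×236.52 + 3×252.72) = 746.0 kN.
Governing: min(1009.7, 746.0) = 746.0 kN → bearing.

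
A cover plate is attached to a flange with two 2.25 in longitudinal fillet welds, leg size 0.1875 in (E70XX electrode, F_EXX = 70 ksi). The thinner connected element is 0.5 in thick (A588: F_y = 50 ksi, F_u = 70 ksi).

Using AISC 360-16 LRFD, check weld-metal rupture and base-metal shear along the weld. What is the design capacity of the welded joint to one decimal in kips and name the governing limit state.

18.8 kips (weld metal governs)

Weld metal: throat = 0.707×0.1875 = 0.13256 in, L = 2×2.25 = 4.5 in. φR_n = 0.75 × 0.6 × 70 × 0.13256 × 4.5 = 18.8 kips.
Base metal shear (0.5 in plate): yield φR_n = 1.0×0.6×50×0.5×4.5 = 67.5 kips; rupture φR_n = 0.75×0.6×70×0.5×4.5 = 70.9 kips; take 67.5 kips (yield).
Governing: min(18.8, 67.5) = 18.8 kips → weld metal.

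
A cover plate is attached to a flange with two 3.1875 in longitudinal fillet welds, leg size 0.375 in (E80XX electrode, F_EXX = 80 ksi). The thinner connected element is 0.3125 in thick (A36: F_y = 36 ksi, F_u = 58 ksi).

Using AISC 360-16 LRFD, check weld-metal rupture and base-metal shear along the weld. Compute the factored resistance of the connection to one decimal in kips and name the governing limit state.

Weld metal: throat = 0.707×0.375 = 0.26513 in, L = 2×3.1875 = 6.375 in. φR_n = 0.75 × 0.6 × 80 × 0.26513 × 6.375 = 60.8 kips.
Base metal shear (0.3125 in plate): yield φR_n = 1.0×0.6×36×0.3125×6.375 = 43.0 kips; rupture φR_n = 0.75×0.6×58×0.3125×6.375 = 52.0 kips; take 43.0 kips (yield).
Governing: min(60.8, 43.0) = 43.0 kips → base-metal shear.

43.0 kips (base-metal shear governs)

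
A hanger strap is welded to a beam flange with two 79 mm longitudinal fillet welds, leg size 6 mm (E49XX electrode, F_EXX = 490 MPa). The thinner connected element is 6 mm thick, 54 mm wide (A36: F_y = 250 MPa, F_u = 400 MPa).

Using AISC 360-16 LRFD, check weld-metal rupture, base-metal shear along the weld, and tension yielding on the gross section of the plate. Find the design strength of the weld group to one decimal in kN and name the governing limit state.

Weld metal: throat = 0.707×6 = 4.242 mm, L = 2×79 = 158 mm. φR_n = 0.75 × 0.6 × 490 × 4.242 × 158 = 147.8 kN.
Base metal shear (6 mm plate): yield φR_n = 1.0×0.6×250×6×158 = 142.2 kN; rupture φR_n = 0.75×0.6×400×6×158 = 170.6 kN; take 142.2 kN (yield).
Tension yield (gross): A_g = 54×6 = 324 mm². φR_n = 0.90 × 250 × 324 = 72.9 kN.
Governing: min(147.8, 142.2, 72.9) = 72.9 kN → gross-section yield.

72.9 kN (gross-section yield governs)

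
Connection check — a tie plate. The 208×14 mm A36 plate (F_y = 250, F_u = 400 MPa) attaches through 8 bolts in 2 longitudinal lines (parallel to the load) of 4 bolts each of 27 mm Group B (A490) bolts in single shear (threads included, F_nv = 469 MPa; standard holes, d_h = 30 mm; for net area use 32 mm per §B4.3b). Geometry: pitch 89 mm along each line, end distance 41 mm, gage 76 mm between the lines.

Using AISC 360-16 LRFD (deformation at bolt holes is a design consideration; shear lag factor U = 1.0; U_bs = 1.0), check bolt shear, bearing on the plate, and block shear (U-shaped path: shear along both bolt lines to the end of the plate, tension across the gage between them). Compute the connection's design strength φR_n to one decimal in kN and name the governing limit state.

Bolt shear: A_b = π(27)²/4 = 572.56 mm². φR_n = 0.75 × 469 × 572.56 × 8 × 1 = 1611.2 kN.
Bearing (14 mm plate, F_u = 400 MPa): end bolts L_c = 41 − 30/2 = 26, R_n = min(1.2×26×14×400, 2.4×27×14×400) = 174.72 kN/bolt; interior L_c = 89 − 30 = 59, R_n = 362.88 kN/bolt. φR_n = 0.75 × (2×174.72 + 6×362.88) = 1895.0 kN.
Block shear: shear path 2×[41+3×89] = 2×308 mm, A_gv = 8624, A_nv = 2×(308 − 3.5×32)×14 = 5488 mm²; tension across gage: (76 − 1×32)×14 = 616 mm². R_n = min(0.6×400×5488, 0.6×250×8624) + 1.0×400×616 = min(1317.1, 1293.6) + 246.4 = 1540 kN. φR_n = 0.75 × 1540 = 1155.0 kN.
Governing: min(1611.2, 1895.0, 1155.0) = 1155.0 kN → block shear.

1155.0 kN (block shear governs)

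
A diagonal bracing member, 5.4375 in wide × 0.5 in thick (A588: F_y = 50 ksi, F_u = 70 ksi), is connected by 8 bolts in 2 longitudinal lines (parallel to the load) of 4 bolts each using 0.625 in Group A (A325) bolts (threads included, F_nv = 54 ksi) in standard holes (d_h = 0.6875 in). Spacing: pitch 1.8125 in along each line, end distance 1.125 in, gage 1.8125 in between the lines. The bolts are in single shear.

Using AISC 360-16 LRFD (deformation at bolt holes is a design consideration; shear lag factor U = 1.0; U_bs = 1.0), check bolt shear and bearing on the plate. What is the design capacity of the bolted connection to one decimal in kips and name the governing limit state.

99.4 kips (bolt shear governs)

Bolt shear: A_b = π(0.625)²/4 = 0.3068 in². φR_n = 0.75 × 54 × 0.3068 × 8 × 1 = 99.4 kips.
Bearing (0.5 in plate, F_u = 70 ksi): end bolts L_c = 1.125 − 0.6875/2 = 0.78125, R_n = min(1.2×0.78125×0.5×70, 2.4×0.625×0.5×70) = 32.813 kips/bolt; interior L_c = 1.8125 − 0.6875 = 1.125, R_n = 47.25 kips/bolt. φR_n = 0.75 × (2×32.813 + 6×47.25) = 261.8 kips.
Governing: min(99.4, 261.8) = 99.4 kips → bolt shear.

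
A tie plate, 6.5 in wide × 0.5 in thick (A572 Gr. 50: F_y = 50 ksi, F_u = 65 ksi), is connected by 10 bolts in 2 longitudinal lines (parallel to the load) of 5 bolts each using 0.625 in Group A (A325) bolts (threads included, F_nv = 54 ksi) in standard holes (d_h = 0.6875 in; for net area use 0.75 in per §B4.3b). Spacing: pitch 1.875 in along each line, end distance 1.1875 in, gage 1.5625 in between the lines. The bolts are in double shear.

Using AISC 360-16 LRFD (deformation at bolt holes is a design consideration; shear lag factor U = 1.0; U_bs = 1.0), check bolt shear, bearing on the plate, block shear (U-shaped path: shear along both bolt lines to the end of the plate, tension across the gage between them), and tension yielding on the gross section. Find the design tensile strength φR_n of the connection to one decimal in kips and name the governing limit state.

146.3 kips (gross-section yield governs)

Bolt shear: A_b = π(0.625)²/4 = 0.3068 in². φR_n = 0.75 × 54 × 0.3068 × 10 × 2 = 248.5 kips.
Bearing (0.5 in plate, F_u = 65 ksi): end bolts L_c = 1.1875 − 0.6875/2 = 0.84375, R_n = min(1.2×0.84375×0.5×65, 2.4×0.625×0.5×65) = 32.906 kips/bolt; interior L_c = 1.875 − 0.6875 = 1.1875, R_n = 46.313 kips/bolt. φR_n = 0.75 × (2×32.906 + 8×46.313) = 327.2 kips.
Block shear: shear path 2×[1.1875+4×1.875] = 2×8.6875 in, A_gv = 8.6875, A_nv = 2×(8.6875 − 4.5×0.75)×0.5 = 5.3125 in²; tension across gage: (1.5625 − 1×0.75)×0.5 = 0.40625 in². R_n = min(0.6×65×5.3125, 0.6×50×8.6875) + 1.0×65×0.40625 = min(207.19, 260.63) + 26.406 = 233.6 kips. φR_n = 0.75 × 233.6 = 175.2 kips.
Tension yield (gross): A_g = 6.5×0.5 = 3.25 in². φR_n = 0.90 × 50 × 3.25 = 146.3 kips.
Governing: min(248.5, 327.2, 175.2, 146.3) = 146.3 kips → gross-section yield.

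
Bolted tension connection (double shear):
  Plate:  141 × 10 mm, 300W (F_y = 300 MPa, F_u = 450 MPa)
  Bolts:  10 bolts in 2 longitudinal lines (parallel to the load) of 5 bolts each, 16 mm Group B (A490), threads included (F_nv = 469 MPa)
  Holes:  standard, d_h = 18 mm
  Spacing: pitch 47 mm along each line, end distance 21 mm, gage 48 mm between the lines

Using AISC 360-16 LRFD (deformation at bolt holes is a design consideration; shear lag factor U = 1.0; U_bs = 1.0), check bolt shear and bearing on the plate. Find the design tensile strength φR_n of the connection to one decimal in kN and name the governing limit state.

1036.8 kN (bearing governs)

Bolt shear: A_b = π(16)²/4 = 201.06 mm². φR_n = 0.75 × 469 × 201.06 × 10 × 2 = 1414.5 kN.
Bearing (10 mm plate, F_u = 450 MPa): end bolts L_c = 21 − 18/2 = 12, R_n = min(1.2×12×10×450, 2.4×16×10×450) = 64.8 kN/bolt; interior L_c = 47 − 18 = 29, R_n = 156.6 kN/bolt. φR_n = 0.75 × (2×64.8 + 8×156.6) = 1036.8 kN.
Governing: min(1414.5, 1036.8) = 1036.8 kN → bearing.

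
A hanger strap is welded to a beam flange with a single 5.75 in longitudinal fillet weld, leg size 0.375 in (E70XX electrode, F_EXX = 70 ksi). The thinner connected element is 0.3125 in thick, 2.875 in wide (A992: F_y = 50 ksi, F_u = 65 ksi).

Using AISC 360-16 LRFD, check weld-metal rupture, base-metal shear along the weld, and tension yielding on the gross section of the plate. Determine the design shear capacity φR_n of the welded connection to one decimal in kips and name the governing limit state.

Weld metal: throat = 0.707×0.375 = 0.26513 in, L = 5.75 in. φR_n = 0.75 × 0.6 × 70 × 0.26513 × 5.75 = 48.0 kips.
Base metal shear (0.3125 in plate): yield φR_n = 1.0×0.6×50×0.3125×5.75 = 53.9 kips; rupture φR_n = 0.75×0.6×65×0.3125×5.75 = 52.6 kips; take 52.6 kips (rupture).
Tension yield (gross): A_g = 2.875×0.3125 = 0.89844 in². φR_n = 0.90 × 50 × 0.89844 = 40.4 kips.
Governing: min(48.0, 52.6, 40.4) = 40.4 kips → gross-section yield.

40.4 kips (gross-section yield governs)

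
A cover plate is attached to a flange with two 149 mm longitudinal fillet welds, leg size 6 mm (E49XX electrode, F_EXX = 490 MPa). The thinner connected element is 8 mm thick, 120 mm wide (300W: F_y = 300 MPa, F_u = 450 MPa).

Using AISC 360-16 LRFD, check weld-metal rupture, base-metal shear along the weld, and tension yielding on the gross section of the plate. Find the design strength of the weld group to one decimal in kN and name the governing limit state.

Weld metal: throat = 0.707×6 = 4.242 mm, L = 2×149 = 298 mm. φR_n = 0.75 × 0.6 × 490 × 4.242 × 298 = 278.7 kN.
Base metal shear (8 mm plate): yield φR_n = 1.0×0.6×300×8×298 = 429.1 kN; rupture φR_n = 0.75×0.6×450×8×298 = 482.8 kN; take 429.1 kN (yield).
Tension yield (gross): A_g = 120×8 = 960 mm². φR_n = 0.90 × 300 × 960 = 259.2 kN.
Governing: min(278.7, 429.1, 259.2) = 259.2 kN → gross-section yield.

259.2 kN (gross-section yield governs)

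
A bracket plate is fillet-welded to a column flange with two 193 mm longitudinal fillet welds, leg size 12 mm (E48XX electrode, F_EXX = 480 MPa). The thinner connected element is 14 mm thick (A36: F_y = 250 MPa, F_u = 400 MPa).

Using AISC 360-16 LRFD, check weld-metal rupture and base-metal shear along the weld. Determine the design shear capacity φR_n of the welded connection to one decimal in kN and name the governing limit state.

Weld metal: throat = 0.707×12 = 8.484 mm, L = 2×193 = 386 mm. φR_n = 0.75 × 0.6 × 480 × 8.484 × 386 = 707.4 kN.
Base metal shear (14 mm plate): yield φR_n = 1.0×0.6×250×14×386 = 810.6 kN; rupture φR_n = 0.75×0.6×400×14×386 = 972.7 kN; take 810.6 kN (yield).
Governing: min(707.4, 810.6) = 707.4 kN → weld metal.

707.4 kN (weld metal governs)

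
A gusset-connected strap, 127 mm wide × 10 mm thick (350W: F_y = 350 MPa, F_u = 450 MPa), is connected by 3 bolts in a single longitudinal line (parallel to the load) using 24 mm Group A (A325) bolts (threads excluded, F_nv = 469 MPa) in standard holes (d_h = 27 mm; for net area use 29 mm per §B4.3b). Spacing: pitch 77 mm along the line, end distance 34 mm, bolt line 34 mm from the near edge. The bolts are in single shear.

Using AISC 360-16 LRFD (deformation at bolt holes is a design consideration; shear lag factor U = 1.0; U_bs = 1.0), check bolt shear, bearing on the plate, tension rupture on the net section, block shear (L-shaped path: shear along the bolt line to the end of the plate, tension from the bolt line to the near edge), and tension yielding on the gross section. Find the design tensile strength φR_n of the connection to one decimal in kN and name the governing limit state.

299.7 kN (block shear governs)

Bolt shear: A_b = π(24)²/4 = 452.39 mm². φR_n = 0.75 × 469 × 452.39 × 3 × 1 = 477.4 kN.
Bearing (10 mm plate, F_u = 450 MPa): end bolts L_c = 34 − 27/2 = 20.5, R_n = min(1.2×20.5×10×450, 2.4×24×10×450) = 110.7 kN/bolt; interior L_c = 77 − 27 = 50, R_n = 259.2 kN/bolt. φR_n = 0.75 × (1×110.7 + 2×259.2) = 471.8 kN.
Tension rupture (net): A_n = (127 − 1×29)×10 = 980 mm² (U = 1.0, A_e = A_n). φR_n = 0.75 × 450 × 980 = 330.8 kN.
Block shear: shear path 1×[34+2×77] = 1×188 mm, A_gv = 1880, A_nv = 1×(188 − 2.5×29)×10 = 1155 mm²; tension to near edge: (34 − 0.5×29)×10 = 195 mm². R_n = min(0.6×450×1155, 0.6×350×1880) + 1.0×450×195 = min(311.85, 394.8) + 87.75 = 399.6 kN. φR_n = 0.75 × 399.6 = 299.7 kN.
Tension yield (gross): A_g = 127×10 = 1270 mm². φR_n = 0.90 × 350 × 1270 = 400.1 kN.
Governing: min(477.4, 471.8, 330.8, 299.7, 400.1) = 299.7 kN → block shear.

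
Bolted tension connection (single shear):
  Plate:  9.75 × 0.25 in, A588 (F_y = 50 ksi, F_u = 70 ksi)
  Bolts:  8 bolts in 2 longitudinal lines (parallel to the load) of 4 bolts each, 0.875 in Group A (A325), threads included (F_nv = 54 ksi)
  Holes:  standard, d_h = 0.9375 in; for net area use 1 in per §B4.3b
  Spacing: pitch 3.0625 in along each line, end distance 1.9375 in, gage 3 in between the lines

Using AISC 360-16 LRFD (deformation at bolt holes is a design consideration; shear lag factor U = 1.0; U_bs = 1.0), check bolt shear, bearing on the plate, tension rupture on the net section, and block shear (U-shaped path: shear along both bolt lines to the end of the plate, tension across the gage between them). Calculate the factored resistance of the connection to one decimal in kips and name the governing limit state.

Bolt shear: A_b = π(0.875)²/4 = 0.60132 in². φR_n = 0.75 × 54 × 0.60132 × 8 × 1 = 194.8 kips.
Bearing (0.25 in plate, F_u = 70 ksi): end bolts L_c = 1.9375 − 0.9375/2 = 1.46875, R_n = min(1.2×1.46875×0.25×70, 2.4×0.875×0.25×70) = 30.844 kips/bolt; interior L_c = 3.0625 − 0.9375 = 2.125, R_n = 36.75 kips/bolt. φR_n = 0.75 × (2×30.844 + 6×36.75) = 211.6 kips.
Tension rupture (net): A_n = (9.75 − 2×1)×0.25 = 1.9375 in² (U = 1.0, A_e = A_n). φR_n = 0.75 × 70 × 1.9375 = 101.7 kips.
Block shear: shear path 2×[1.9375+3×3.0625] = 2×11.125 in, A_gv = 5.5625, A_nv = 2×(11.125 − 3.5×1)×0.25 = 3.8125 in²; tension across gage: (3 − 1×1)×0.25 = 0.5 in². R_n = min(0.6×70×3.8125, 0.6×50×5.5625) + 1.0×70×0.5 = min(160.13, 166.88) + 35 = 195.13 kips. φR_n = 0.75 × 195.13 = 146.3 kips.
Governing: min(194.8, 211.6, 101.7, 146.3) = 101.7 kips → net-section rupture.

101.7 kips (net-section rupture governs)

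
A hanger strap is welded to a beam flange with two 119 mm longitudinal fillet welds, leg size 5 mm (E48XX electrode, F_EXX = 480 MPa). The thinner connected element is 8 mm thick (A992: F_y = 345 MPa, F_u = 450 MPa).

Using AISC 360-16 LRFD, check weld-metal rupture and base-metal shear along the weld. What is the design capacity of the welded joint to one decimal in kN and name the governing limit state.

181.7 kN (weld metal governs)

Weld metal: throat = 0.707×5 = 3.535 mm, L = 2×119 = 238 mm. φR_n = 0.75 × 0.6 × 480 × 3.535 × 238 = 181.7 kN.
Base metal shear (8 mm plate): yield φR_n = 1.0×0.6×345×8×238 = 394.1 kN; rupture φR_n = 0.75×0.6×450×8×238 = 385.6 kN; take 385.6 kN (rupture).
Governing: min(181.7, 385.6) = 181.7 kN → weld metal.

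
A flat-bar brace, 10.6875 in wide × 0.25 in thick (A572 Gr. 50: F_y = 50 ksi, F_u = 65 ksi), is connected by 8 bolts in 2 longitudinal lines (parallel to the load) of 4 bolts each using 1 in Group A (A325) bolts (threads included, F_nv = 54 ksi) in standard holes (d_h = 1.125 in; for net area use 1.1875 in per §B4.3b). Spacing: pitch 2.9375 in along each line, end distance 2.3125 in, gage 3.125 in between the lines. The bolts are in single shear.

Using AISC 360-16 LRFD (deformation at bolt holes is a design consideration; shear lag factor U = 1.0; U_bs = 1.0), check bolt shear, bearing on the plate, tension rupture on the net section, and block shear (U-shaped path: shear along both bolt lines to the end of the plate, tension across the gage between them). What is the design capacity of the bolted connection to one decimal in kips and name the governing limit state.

101.3 kips (net-section rupture governs)

Bolt shear: A_b = π(1)²/4 = 0.7854 in². φR_n = 0.75 × 54 × 0.7854 × 8 × 1 = 254.5 kips.
Bearing (0.25 in plate, F_u = 65 ksi): end bolts L_c = 2.3125 − 1.125/2 = 1.75, R_n = min(1.2×1.75×0.25×65, 2.4×1×0.25×65) = 34.125 kips/bolt; interior L_c = 2.9375 − 1.125 = 1.8125, R_n = 35.344 kips/bolt. φR_n = 0.75 × (2×34.125 + 6×35.344) = 210.2 kips.
Tension rupture (net): A_n = (10.6875 − 2×1.1875)×0.25 = 2.0781 in² (U = 1.0, A_e = A_n). φR_n = 0.75 × 65 × 2.0781 = 101.3 kips.
Block shear: shear path 2×[2.3125+3×2.9375] = 2×11.125 in, A_gv = 5.5625, A_nv = 2×(11.125 − 3.5×1.1875)×0.25 = 3.4844 in²; tension across gage: (3.125 − 1×1.1875)×0.25 = 0.48438 in². R_n = min(0.6×65×3.4844, 0.6×50×5.5625) + 1.0×65×0.48438 = min(135.89, 166.88) + 31.485 = 167.38 kips. φR_n = 0.75 × 167.38 = 125.5 kips.
Governing: min(254.5, 210.2, 101.3, 125.5) = 101.3 kips → net-section rupture.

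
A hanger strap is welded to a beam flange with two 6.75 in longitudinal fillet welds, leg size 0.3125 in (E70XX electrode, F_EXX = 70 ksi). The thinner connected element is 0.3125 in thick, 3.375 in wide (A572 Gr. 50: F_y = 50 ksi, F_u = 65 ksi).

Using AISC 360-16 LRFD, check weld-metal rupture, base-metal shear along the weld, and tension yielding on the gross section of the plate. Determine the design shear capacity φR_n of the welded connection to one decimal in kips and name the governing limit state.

Weld metal: throat = 0.707×0.3125 = 0.22094 in, L = 2×6.75 = 13.5 in. φR_n = 0.75 × 0.6 × 70 × 0.22094 × 13.5 = 94.0 kips.
Base metal shear (0.3125 in plate): yield φR_n = 1.0×0.6×50×0.3125×13.5 = 126.6 kips; rupture φR_n = 0.75×0.6×65×0.3125×13.5 = 123.4 kips; take 123.4 kips (rupture).
Tension yield (gross): A_g = 3.375×0.3125 = 1.0547 in². φR_n = 0.90 × 50 × 1.0547 = 47.5 kips.
Governing: min(94.0, 123.4, 47.5) = 47.5 kips → gross-section yield.

47.5 kips (gross-section yield governs)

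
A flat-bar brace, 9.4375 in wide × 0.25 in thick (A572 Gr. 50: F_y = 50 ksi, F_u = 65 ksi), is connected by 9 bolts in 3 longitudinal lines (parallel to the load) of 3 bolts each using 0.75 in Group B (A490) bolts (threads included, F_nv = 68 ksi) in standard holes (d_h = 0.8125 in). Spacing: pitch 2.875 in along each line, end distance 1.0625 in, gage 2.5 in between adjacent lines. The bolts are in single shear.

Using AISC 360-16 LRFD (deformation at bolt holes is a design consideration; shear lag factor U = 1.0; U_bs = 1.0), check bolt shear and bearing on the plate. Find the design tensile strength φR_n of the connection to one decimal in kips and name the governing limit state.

160.4 kips (bearing governs)

Bolt shear: A_b = π(0.75)²/4 = 0.44179 in². φR_n = 0.75 × 68 × 0.44179 × 9 × 1 = 202.8 kips.
Bearing (0.25 in plate, F_u = 65 ksi): end bolts L_c = 1.0625 − 0.8125/2 = 0.65625, R_n = min(1.2×0.65625×0.25×65, 2.4×0.75×0.25×65) = 12.797 kips/bolt; interior L_c = 2.875 − 0.8125 = 2.0625, R_n = 29.25 kips/bolt. φR_n = 0.75 × (3×12.797 + 6×29.25) = 160.4 kips.
Governing: min(202.8, 160.4) = 160.4 kips → bearing.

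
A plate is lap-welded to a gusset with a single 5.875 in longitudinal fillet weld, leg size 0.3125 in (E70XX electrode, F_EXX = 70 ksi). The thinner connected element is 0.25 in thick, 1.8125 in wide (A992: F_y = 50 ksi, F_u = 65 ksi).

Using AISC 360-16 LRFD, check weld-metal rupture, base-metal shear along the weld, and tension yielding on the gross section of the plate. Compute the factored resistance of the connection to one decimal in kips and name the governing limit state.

20.4 kips (gross-section yield governs)

Weld metal: throat = 0.707×0.3125 = 0.22094 in, L = 5.875 in. φR_n = 0.75 × 0.6 × 70 × 0.22094 × 5.875 = 40.9 kips.
Base metal shear (0.25 in plate): yield φR_n = 1.0×0.6×50×0.25×5.875 = 44.1 kips; rupture φR_n = 0.75×0.6×65×0.25×5.875 = 43.0 kips; take 43.0 kips (rupture).
Tension yield (gross): A_g = 1.8125×0.25 = 0.45313 in². φR_n = 0.90 × 50 × 0.45313 = 20.4 kips.
Governing: min(40.9, 43.0, 20.4) = 20.4 kips → gross-section yield.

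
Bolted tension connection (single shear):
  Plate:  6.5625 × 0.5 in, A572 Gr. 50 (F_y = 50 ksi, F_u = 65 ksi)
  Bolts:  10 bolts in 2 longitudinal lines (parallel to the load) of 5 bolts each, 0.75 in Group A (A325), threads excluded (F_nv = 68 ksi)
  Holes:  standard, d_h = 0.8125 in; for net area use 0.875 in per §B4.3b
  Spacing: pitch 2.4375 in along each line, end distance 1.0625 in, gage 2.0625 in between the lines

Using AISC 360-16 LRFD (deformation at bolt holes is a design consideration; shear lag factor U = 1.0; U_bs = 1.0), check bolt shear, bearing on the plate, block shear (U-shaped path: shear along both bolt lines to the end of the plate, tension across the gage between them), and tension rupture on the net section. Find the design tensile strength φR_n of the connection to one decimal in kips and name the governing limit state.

117.3 kips (net-section rupture governs)

Bolt shear: A_b = π(0.75)²/4 = 0.44179 in². φR_n = 0.75 × 68 × 0.44179 × 10 × 1 = 225.3 kips.
Bearing (0.5 in plate, F_u = 65 ksi): end bolts L_c = 1.0625 − 0.8125/2 = 0.65625, R_n = min(1.2×0.65625×0.5×65, 2.4×0.75×0.5×65) = 25.594 kips/bolt; interior L_c = 2.4375 − 0.8125 = 1.625, R_n = 58.5 kips/bolt. φR_n = 0.75 × (2×25.594 + 8×58.5) = 389.4 kips.
Block shear: shear path 2×[1.0625+4×2.4375] = 2×10.8125 in, A_gv = 10.813, A_nv = 2×(10.8125 − 4.5×0.875)×0.5 = 6.875 in²; tension across gage: (2.0625 − 1×0.875)×0.5 = 0.59375 in². R_n = min(0.6×65×6.875, 0.6×50×10.813) + 1.0×65×0.59375 = min(268.13, 324.39) + 38.594 = 306.72 kips. φR_n = 0.75 × 306.72 = 230.0 kips.
Tension rupture (net): A_n = (6.5625 − 2×0.875)×0.5 = 2.4063 in² (U = 1.0, A_e = A_n). φR_n = 0.75 × 65 × 2.4063 = 117.3 kips.
Governing: min(225.3, 389.4, 230.0, 117.3) = 117.3 kips → net-section rupture.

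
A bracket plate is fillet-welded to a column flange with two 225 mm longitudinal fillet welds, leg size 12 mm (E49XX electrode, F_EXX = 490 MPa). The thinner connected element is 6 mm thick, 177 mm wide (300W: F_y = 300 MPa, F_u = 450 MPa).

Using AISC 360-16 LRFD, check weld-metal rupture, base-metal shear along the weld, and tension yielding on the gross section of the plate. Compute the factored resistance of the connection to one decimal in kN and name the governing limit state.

286.7 kN (gross-section yield governs)

Weld metal: throat = 0.707×12 = 8.484 mm, L = 2×225 = 450 mm. φR_n = 0.75 × 0.6 × 490 × 8.484 × 450 = 841.8 kN.
Base metal shear (6 mm plate): yield φR_n = 1.0×0.6×300×6×450 = 486.0 kN; rupture φR_n = 0.75×0.6×450×6×450 = 546.8 kN; take 486.0 kN (yield).
Tension yield (gross): A_g = 177×6 = 1062 mm². φR_n = 0.90 × 300 × 1062 = 286.7 kN.
Governing: min(841.8, 486.0, 286.7) = 286.7 kN → gross-section yield.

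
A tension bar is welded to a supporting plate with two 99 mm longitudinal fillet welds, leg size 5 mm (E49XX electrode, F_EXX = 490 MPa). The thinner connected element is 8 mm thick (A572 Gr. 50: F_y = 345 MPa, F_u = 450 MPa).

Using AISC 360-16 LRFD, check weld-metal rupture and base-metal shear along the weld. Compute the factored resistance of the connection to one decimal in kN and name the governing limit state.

Weld metal: throat = 0.707×5 = 3.535 mm, L = 2×99 = 198 mm. φR_n = 0.75 × 0.6 × 490 × 3.535 × 198 = 154.3 kN.
Base metal shear (8 mm plate): yield φR_n = 1.0×0.6×345×8×198 = 327.9 kN; rupture φR_n = 0.75×0.6×450×8×198 = 320.8 kN; take 320.8 kN (rupture).
Governing: min(154.3, 320.8) = 154.3 kN → weld metal.

154.3 kN (weld metal governs)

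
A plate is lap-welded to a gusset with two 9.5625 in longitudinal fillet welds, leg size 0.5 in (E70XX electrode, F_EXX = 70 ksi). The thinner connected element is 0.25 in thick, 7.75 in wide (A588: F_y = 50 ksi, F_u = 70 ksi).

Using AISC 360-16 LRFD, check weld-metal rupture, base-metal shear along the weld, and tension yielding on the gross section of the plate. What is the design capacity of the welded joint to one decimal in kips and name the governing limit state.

Weld metal: throat = 0.707×0.5 = 0.3535 in, L = 2×9.5625 = 19.125 in. φR_n = 0.75 × 0.6 × 70 × 0.3535 × 19.125 = 213.0 kips.
Base metal shear (0.25 in plate): yield φR_n = 1.0×0.6×50×0.25×19.125 = 143.4 kips; rupture φR_n = 0.75×0.6×70×0.25×19.125 = 150.6 kips; take 143.4 kips (yield).
Tension yield (gross): A_g = 7.75×0.25 = 1.9375 in². φR_n = 0.90 × 50 × 1.9375 = 87.2 kips.
Governing: min(213.0, 143.4, 87.2) = 87.2 kips → gross-section yield.

87.2 kips (gross-section yield governs)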